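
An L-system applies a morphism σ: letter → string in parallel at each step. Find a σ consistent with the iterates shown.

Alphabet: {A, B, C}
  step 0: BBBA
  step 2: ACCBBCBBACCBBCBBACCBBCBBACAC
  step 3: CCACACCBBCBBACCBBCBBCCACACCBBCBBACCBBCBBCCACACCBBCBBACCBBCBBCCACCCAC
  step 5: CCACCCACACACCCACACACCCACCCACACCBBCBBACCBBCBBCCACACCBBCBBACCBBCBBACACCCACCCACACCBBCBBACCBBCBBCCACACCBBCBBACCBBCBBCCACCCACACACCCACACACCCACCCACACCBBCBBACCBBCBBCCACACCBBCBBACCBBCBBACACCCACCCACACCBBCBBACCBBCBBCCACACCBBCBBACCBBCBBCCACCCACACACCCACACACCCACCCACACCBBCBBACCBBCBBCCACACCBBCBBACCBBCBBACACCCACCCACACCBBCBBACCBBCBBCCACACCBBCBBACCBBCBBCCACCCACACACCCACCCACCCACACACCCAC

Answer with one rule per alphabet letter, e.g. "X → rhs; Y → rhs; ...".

  step 2 ⇒ step 3: ACCBBCBBACCBBCBBACCBBCBBACAC ⇒ CC·AC·AC·CBB·CBB·AC·CBB·CBB·CC·AC·AC·CBB·CBB·AC·CBB·CBB·CC·AC·AC·CBB·CBB·AC·CBB·CBB·CC·AC·CC·AC
    A ↦ CC
    B ↦ CBB
    C ↦ AC

A->CC, B->CBB, C->AC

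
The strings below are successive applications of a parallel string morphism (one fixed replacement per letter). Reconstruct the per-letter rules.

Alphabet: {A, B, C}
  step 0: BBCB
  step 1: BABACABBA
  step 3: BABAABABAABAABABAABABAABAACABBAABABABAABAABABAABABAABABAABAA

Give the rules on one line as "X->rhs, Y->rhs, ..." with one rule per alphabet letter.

A->BAA, B->BA, C->CAB

  step 0 ⇒ step 1: BBCB ⇒ BA·BA·CAB·BA
    B ↦ BA
    C ↦ CAB
    A ↦ BAA  (constrained at step 1)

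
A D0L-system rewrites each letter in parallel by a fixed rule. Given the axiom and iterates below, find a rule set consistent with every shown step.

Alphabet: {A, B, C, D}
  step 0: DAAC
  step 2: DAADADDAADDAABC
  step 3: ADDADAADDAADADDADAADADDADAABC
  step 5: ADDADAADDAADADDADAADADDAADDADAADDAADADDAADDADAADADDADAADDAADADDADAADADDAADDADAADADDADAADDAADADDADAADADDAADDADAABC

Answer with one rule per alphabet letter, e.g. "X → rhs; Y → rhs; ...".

  step 2 ⇒ step 3: DAADADDAADDAABC ⇒ AD·DA·DA·AD·DA·AD·AD·DA·DA·AD·AD·DA·DA·A·BC
    A ↦ DA
    B ↦ A
    C ↦ BC
    D ↦ AD

A->DA, B->A, C->BC, D->AD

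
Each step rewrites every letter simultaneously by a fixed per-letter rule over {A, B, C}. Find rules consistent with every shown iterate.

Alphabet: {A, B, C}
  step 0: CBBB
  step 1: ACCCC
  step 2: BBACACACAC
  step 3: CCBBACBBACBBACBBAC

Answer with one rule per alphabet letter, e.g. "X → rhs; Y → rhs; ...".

  step 2 ⇒ step 3: BBACACACAC ⇒ C·C·BB·AC·BB·AC·BB·AC·BB·AC
    A ↦ BB
    B ↦ C
    C ↦ AC

A->BB, B->C, C->AC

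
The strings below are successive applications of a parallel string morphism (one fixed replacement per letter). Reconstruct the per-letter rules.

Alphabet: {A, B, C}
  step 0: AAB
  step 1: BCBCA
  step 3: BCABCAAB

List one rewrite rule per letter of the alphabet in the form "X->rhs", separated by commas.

  step 0 ⇒ step 1: AAB ⇒ BC·BC·A
    A ↦ BC
    B ↦ A
    C ↦ B  (constrained at step 1)

A->BC, B->A, C->B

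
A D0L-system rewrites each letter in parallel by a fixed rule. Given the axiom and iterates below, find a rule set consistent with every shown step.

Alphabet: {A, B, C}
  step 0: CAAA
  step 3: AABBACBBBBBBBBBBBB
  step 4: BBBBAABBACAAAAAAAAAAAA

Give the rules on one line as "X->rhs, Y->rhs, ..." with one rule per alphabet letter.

  step 3 ⇒ step 4: AABBACBBBBBBBBBBBB ⇒ BB·BB·A·A·BB·AC·A·A·A·A·A·A·A·A·A·A·A·A
    A ↦ BB
    B ↦ A
    C ↦ AC

A->BB, B->A, C->AC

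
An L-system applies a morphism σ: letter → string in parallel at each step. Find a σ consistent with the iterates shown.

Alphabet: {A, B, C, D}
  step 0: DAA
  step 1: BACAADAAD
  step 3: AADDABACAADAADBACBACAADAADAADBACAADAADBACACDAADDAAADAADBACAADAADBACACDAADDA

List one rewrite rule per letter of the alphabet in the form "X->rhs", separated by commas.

A->AAD, B->ACD, C->DA, D->BAC

  step 0 ⇒ step 1: DAA ⇒ BAC·AAD·AAD
    A ↦ AAD
    D ↦ BAC
    B ↦ ACD  (constrained at step 1)
    C ↦ DA  (constrained at step 1)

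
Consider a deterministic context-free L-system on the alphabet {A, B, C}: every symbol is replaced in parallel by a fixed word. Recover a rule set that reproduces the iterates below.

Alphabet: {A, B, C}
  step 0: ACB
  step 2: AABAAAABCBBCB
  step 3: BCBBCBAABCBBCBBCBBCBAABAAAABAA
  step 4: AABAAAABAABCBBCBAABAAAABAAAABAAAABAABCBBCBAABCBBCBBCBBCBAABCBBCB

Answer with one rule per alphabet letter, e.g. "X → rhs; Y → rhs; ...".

A->BCB, B->AA, C->B

  step 3 ⇒ step 4: BCBBCBAABCBBCBBCBBCBAABAAAABAA ⇒ AA·B·AA·AA·B·AA·BCB·BCB·AA·B·AA·AA·B·AA·AA·B·AA·AA·B·AA·BCB·BCB·AA·BCB·BCB·BCB·BCB·AA·BCB·BCB
    A ↦ BCB
    B ↦ AA
    C ↦ B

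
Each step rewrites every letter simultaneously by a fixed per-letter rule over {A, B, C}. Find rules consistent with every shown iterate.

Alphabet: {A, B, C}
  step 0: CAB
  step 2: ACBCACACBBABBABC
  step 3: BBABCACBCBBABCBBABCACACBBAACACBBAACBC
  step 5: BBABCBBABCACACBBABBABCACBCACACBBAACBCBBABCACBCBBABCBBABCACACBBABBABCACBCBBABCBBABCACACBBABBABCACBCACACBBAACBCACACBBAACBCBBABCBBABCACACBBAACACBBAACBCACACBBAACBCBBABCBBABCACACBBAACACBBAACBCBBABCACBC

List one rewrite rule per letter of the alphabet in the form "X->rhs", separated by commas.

  step 2 ⇒ step 3: ACBCACACBBABBABC ⇒ BBA·BC·AC·BC·BBA·BC·BBA·BC·AC·AC·BBA·AC·AC·BBA·AC·BC
    A ↦ BBA
    B ↦ AC
    C ↦ BC

A->BBA, B->AC, C->BC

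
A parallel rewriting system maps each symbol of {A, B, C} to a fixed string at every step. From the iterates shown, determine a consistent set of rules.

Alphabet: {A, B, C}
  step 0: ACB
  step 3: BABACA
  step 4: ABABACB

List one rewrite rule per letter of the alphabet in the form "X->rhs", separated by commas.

A->B, B->A, C->AC

  step 3 ⇒ step 4: BABACA ⇒ A·B·A·B·AC·B
    A ↦ B
    B ↦ A
    C ↦ AC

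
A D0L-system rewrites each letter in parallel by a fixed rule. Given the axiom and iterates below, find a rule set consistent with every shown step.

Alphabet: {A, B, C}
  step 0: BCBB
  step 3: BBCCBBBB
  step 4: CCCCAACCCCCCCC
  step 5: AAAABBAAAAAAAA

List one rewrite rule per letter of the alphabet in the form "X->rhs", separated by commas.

  step 4 ⇒ step 5: CCCCAACCCCCCCC ⇒ A·A·A·A·B·B·A·A·A·A·A·A·A·A
    A ↦ B
    C ↦ A
  step 3 ⇒ step 4: BBCCBBBB ⇒ CC·CC·A·A·CC·CC·CC·CC
    B ↦ CC

A->B, B->CC, C->A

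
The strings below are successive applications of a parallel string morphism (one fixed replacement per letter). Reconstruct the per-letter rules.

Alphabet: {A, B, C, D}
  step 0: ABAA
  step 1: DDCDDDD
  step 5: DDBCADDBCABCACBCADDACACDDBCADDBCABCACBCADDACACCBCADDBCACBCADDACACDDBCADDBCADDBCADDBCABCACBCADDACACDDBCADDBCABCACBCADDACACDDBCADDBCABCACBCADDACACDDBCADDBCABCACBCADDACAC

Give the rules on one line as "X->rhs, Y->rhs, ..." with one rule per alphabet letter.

  step 0 ⇒ step 1: ABAA ⇒ DD·C·DD·DD
    A ↦ DD
    B ↦ C
    C ↦ BCA  (constrained at step 1)
    D ↦ AC  (constrained at step 1)

A->DD, B->C, C->BCA, D->AC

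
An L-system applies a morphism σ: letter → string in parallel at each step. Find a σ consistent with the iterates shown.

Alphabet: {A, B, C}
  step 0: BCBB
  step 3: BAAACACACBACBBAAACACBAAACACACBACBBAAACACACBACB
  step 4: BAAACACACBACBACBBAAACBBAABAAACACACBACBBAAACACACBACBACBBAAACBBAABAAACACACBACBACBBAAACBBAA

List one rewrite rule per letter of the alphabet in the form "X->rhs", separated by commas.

A->AC, B->BAA, C->B

  step 3 ⇒ step 4: BAAACACACBACBBAAACACBAAACACACBACBBAAACACACBACB ⇒ BAA·AC·AC·AC·B·AC·B·AC·B·BAA·AC·B·BAA·BAA·AC·AC·AC·B·AC·B·BAA·AC·AC·AC·B·AC·B·AC·B·BAA·AC·B·BAA·BAA·AC·AC·AC·B·AC·B·AC·B·BAA·AC·B·BAA
    A ↦ AC
    B ↦ BAA
    C ↦ B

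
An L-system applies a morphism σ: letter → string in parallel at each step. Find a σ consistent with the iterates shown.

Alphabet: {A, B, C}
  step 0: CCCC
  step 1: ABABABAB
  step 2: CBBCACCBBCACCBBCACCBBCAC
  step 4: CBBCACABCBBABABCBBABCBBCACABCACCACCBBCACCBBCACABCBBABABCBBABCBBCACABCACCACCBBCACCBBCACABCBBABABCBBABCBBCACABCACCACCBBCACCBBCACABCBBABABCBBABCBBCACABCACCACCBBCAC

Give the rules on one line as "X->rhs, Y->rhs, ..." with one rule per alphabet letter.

  step 1 ⇒ step 2: ABABABAB ⇒ CBB·CAC·CBB·CAC·CBB·CAC·CBB·CAC
    A ↦ CBB
    B ↦ CAC
  step 0 ⇒ step 1: CCCC ⇒ AB·AB·AB·AB
    C ↦ AB

A->CBB, B->CAC, C->AB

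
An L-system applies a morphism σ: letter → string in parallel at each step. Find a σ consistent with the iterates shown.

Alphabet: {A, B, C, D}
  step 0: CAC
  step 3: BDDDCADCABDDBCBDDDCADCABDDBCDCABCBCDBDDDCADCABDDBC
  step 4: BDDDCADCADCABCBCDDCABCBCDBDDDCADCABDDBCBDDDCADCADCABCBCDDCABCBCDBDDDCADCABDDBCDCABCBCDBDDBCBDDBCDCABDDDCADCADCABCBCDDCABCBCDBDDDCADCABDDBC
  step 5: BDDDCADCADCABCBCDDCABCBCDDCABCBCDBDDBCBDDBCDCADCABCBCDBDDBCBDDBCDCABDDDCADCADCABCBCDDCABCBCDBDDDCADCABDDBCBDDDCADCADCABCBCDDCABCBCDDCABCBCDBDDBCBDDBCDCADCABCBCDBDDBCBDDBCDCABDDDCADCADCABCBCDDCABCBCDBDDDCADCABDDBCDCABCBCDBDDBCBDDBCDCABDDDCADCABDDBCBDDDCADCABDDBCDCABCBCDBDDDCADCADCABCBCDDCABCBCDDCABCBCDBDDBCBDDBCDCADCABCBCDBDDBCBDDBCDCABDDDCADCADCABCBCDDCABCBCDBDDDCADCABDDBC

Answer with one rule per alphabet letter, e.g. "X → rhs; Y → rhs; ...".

  step 4 ⇒ step 5: BDDDCADCADCABCBCDDCABCBCDBDDDCADCABDDBCBDDDCADCADCABCBCDDCABCBCDBDDDCADCABDDBCDCABCBCDBDDBCBDDBCDCABDDDCADCADCABCBCDDCABCBCDBDDDCADCABDDBC ⇒ BDD·DCA·DCA·DCA·BC·BCD·DCA·BC·BCD·DCA·BC·BCD·BDD·BC·BDD·BC·DCA·DCA·BC·BCD·BDD·BC·BDD·BC·DCA·BDD·DCA·DCA·DCA·BC·BCD·DCA·BC·BCD·BDD·DCA·DCA·BDD·BC·BDD·DCA·DCA·DCA·BC·BCD·DCA·BC·BCD·DCA·BC·BCD·BDD·BC·BDD·BC·DCA·DCA·BC·BCD·BDD·BC·BDD·BC·DCA·BDD·DCA·DCA·DCA·BC·BCD·DCA·BC·BCD·BDD·DCA·DCA·BDD·BC·DCA·BC·BCD·BDD·BC·BDD·BC·DCA·BDD·DCA·DCA·BDD·BC·BDD·DCA·DCA·BDD·BC·DCA·BC·BCD·BDD·DCA·DCA·DCA·BC·BCD·DCA·BC·BCD·DCA·BC·BCD·BDD·BC·BDD·BC·DCA·DCA·BC·BCD·BDD·BC·BDD·BC·DCA·BDD·DCA·DCA·DCA·BC·BCD·DCA·BC·BCD·BDD·DCA·DCA·BDD·BC
    A ↦ BCD
    B ↦ BDD
    C ↦ BC
    D ↦ DCA

A->BCD, B->BDD, C->BC, D->DCA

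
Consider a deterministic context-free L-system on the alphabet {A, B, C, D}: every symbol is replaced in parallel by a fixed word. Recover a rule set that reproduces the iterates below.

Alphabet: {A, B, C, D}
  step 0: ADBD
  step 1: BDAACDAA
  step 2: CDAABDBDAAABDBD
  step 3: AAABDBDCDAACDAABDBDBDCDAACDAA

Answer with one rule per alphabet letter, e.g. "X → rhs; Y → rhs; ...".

A->BD, B->CD, C->A, D->AA

  step 2 ⇒ step 3: CDAABDBDAAABDBD ⇒ A·AA·BD·BD·CD·AA·CD·AA·BD·BD·BD·CD·AA·CD·AA
    A ↦ BD
    B ↦ CD
    C ↦ A
    D ↦ AA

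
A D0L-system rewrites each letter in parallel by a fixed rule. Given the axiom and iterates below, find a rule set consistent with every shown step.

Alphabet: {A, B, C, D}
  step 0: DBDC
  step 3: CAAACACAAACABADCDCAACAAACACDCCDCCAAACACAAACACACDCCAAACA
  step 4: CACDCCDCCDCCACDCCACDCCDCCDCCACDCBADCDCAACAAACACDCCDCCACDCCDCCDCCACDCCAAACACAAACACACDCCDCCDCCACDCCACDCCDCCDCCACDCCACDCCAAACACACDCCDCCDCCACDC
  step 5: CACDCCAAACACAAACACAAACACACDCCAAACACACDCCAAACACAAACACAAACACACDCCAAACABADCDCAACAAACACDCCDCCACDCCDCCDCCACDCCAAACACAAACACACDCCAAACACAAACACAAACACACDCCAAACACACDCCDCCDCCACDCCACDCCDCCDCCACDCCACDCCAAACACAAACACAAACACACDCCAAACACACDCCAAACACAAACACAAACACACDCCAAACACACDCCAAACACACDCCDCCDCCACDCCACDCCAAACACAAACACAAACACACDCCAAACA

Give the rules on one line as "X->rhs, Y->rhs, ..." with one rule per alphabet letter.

A->CDC, B->BAD, C->CA, D->AA

  step 4 ⇒ step 5: CACDCCDCCDCCACDCCACDCCDCCDCCACDCBADCDCAACAAACACDCCDCCACDCCDCCDCCACDCCAAACACAAACACACDCCDCCDCCACDCCACDCCDCCDCCACDCCACDCCAAACACACDCCDCCDCCACDC ⇒ CA·CDC·CA·AA·CA·CA·AA·CA·CA·AA·CA·CA·CDC·CA·AA·CA·CA·CDC·CA·AA·CA·CA·AA·CA·CA·AA·CA·CA·CDC·CA·AA·CA·BAD·CDC·AA·CA·AA·CA·CDC·CDC·CA·CDC·CDC·CDC·CA·CDC·CA·AA·CA·CA·AA·CA·CA·CDC·CA·AA·CA·CA·AA·CA·CA·AA·CA·CA·CDC·CA·AA·CA·CA·CDC·CDC·CDC·CA·CDC·CA·CDC·CDC·CDC·CA·CDC·CA·CDC·CA·AA·CA·CA·AA·CA·CA·AA·CA·CA·CDC·CA·AA·CA·CA·CDC·CA·AA·CA·CA·AA·CA·CA·AA·CA·CA·CDC·CA·AA·CA·CA·CDC·CA·AA·CA·CA·CDC·CDC·CDC·CA·CDC·CA·CDC·CA·AA·CA·CA·AA·CA·CA·AA·CA·CA·CDC·CA·AA·CA
    A ↦ CDC
    B ↦ BAD
    C ↦ CA
    D ↦ AA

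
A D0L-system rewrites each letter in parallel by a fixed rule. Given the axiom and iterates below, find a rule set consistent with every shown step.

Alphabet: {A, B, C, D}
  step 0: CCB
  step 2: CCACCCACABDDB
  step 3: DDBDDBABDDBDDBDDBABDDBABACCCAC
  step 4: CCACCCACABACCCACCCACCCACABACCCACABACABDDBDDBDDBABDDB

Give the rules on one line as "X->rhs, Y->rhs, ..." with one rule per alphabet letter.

A->AB, B->AC, C->DDB, D->C

  step 3 ⇒ step 4: DDBDDBABDDBDDBDDBABDDBABACCCAC ⇒ C·C·AC·C·C·AC·AB·AC·C·C·AC·C·C·AC·C·C·AC·AB·AC·C·C·AC·AB·AC·AB·DDB·DDB·DDB·AB·DDB
    A ↦ AB
    B ↦ AC
    C ↦ DDB
    D ↦ C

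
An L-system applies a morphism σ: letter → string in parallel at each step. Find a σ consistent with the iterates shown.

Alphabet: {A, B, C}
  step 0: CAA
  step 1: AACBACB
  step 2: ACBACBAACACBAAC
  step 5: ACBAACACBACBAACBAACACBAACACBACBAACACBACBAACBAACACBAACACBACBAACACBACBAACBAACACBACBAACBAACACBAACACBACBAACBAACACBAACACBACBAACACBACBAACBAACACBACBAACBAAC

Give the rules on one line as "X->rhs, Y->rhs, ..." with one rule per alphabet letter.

  step 1 ⇒ step 2: AACBACB ⇒ ACB·ACB·A·AC·ACB·A·AC
    A ↦ ACB
    B ↦ AC
    C ↦ A

A->ACB, B->AC, C->A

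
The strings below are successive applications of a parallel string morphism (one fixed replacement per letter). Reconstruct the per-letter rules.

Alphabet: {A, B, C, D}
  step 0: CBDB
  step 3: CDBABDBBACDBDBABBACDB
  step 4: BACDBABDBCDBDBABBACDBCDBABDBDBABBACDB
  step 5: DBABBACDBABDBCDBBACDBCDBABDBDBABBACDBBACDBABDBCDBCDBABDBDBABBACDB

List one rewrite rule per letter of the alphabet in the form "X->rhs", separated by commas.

A->AB, B->DB, C->BA, D->C

  step 4 ⇒ step 5: BACDBABDBCDBDBABBACDBCDBABDBDBABBACDB ⇒ DB·AB·BA·C·DB·AB·DB·C·DB·BA·C·DB·C·DB·AB·DB·DB·AB·BA·C·DB·BA·C·DB·AB·DB·C·DB·C·DB·AB·DB·DB·AB·BA·C·DB
    A ↦ AB
    B ↦ DB
    C ↦ BA
    D ↦ C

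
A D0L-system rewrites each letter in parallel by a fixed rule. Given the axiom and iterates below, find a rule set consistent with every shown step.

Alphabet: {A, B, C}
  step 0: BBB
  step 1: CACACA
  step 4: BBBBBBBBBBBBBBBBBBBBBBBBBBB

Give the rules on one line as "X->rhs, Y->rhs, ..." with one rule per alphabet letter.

  step 0 ⇒ step 1: BBB ⇒ CA·CA·CA
    B ↦ CA
    A ↦ B  (constrained at step 1)
    C ↦ BB  (constrained at step 1)

A->B, B->CA, C->BB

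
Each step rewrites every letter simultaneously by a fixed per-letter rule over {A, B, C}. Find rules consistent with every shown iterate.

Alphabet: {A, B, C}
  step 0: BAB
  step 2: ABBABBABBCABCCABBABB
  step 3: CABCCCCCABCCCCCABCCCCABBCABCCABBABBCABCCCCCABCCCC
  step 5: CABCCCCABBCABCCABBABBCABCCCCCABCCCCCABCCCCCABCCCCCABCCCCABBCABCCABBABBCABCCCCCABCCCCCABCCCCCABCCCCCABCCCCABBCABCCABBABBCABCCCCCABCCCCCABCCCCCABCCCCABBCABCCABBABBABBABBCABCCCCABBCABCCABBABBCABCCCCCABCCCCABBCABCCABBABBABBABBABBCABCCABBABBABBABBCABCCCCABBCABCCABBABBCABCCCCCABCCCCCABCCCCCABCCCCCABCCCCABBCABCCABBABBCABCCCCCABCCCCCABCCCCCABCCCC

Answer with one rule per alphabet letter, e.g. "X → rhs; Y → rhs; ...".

A->CAB, B->CC, C->ABB

  step 2 ⇒ step 3: ABBABBABBCABCCABBABB ⇒ CAB·CC·CC·CAB·CC·CC·CAB·CC·CC·ABB·CAB·CC·ABB·ABB·CAB·CC·CC·CAB·CC·CC
    A ↦ CAB
    B ↦ CC
    C ↦ ABB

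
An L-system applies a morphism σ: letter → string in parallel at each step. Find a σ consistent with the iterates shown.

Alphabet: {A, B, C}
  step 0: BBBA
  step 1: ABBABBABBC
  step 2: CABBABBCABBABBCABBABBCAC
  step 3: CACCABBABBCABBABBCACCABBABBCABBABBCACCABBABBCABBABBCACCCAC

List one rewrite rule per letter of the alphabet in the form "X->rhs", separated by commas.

  step 2 ⇒ step 3: CABBABBCABBABBCABBABBCAC ⇒ CAC·C·ABB·ABB·C·ABB·ABB·CAC·C·ABB·ABB·C·ABB·ABB·CAC·C·ABB·ABB·C·ABB·ABB·CAC·C·CAC
    A ↦ C
    B ↦ ABB
    C ↦ CAC

A->C, B->ABB, C->CAC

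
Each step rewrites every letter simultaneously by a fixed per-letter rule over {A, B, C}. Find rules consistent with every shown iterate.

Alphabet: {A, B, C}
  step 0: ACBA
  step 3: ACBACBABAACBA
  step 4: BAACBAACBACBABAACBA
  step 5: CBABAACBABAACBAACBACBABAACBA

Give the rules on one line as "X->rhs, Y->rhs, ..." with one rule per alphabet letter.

  step 4 ⇒ step 5: BAACBAACBACBABAACBA ⇒ C·BA·BA·A·C·BA·BA·A·C·BA·A·C·BA·C·BA·BA·A·C·BA
    A ↦ BA
    B ↦ C
    C ↦ A

A->BA, B->C, C->A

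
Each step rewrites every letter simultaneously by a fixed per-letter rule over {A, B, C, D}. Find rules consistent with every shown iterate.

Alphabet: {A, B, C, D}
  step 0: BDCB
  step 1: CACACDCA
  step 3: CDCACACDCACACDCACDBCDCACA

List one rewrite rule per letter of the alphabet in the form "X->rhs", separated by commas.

A->B, B->CA, C->CD, D->CA

  step 0 ⇒ step 1: BDCB ⇒ CA·CA·CD·CA
    B ↦ CA
    C ↦ CD
    D ↦ CA
    A ↦ B  (constrained at step 1)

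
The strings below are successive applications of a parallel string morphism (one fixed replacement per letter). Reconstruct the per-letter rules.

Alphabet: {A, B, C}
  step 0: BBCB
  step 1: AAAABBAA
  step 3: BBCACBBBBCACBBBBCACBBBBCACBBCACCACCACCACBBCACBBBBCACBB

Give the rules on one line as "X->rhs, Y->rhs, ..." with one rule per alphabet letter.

A->CAC, B->AA, C->BB

  step 0 ⇒ step 1: BBCB ⇒ AA·AA·BB·AA
    B ↦ AA
    C ↦ BB
    A ↦ CAC  (constrained at step 1)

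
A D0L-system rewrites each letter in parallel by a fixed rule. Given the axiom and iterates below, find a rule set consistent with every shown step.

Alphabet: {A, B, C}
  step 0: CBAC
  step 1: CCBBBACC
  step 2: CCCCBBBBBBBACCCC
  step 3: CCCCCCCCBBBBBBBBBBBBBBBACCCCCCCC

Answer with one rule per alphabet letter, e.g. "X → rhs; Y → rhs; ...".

  step 2 ⇒ step 3: CCCCBBBBBBBACCCC ⇒ CC·CC·CC·CC·BB·BB·BB·BB·BB·BB·BB·BA·CC·CC·CC·CC
    A ↦ BA
    B ↦ BB
    C ↦ CC

A->BA, B->BB, C->CC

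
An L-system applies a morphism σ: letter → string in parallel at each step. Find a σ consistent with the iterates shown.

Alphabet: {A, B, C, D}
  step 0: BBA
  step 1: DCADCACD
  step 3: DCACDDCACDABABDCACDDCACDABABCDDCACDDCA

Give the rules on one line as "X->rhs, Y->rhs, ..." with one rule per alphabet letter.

  step 0 ⇒ step 1: BBA ⇒ DCA·DCA·CD
    A ↦ CD
    B ↦ DCA
    C ↦ ABA  (constrained at step 1)
    D ↦ B  (constrained at step 1)

A->CD, B->DCA, C->ABA, D->B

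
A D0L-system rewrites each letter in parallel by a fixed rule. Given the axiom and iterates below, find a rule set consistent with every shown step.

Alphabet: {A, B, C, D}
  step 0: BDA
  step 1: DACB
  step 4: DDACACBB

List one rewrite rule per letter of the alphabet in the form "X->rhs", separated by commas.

A->B, B->D, C->B, D->AC

  step 0 ⇒ step 1: BDA ⇒ D·AC·B
    A ↦ B
    B ↦ D
    D ↦ AC
    C ↦ B  (constrained at step 1)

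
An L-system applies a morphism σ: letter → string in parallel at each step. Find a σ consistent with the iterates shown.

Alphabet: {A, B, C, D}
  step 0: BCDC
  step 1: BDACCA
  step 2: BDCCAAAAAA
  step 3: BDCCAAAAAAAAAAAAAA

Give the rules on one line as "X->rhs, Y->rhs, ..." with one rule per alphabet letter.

A->AA, B->BD, C->A, D->CC

  step 2 ⇒ step 3: BDCCAAAAAA ⇒ BD·CC·A·A·AA·AA·AA·AA·AA·AA
    A ↦ AA
    B ↦ BD
    C ↦ A
    D ↦ CC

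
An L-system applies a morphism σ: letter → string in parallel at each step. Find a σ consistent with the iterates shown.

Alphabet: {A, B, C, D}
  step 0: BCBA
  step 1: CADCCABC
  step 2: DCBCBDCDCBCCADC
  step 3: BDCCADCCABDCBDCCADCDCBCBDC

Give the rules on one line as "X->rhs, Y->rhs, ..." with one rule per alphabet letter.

A->BC, B->CA, C->DC, D->B

  step 2 ⇒ step 3: DCBCBDCDCBCCADC ⇒ B·DC·CA·DC·CA·B·DC·B·DC·CA·DC·DC·BC·B·DC
    A ↦ BC
    B ↦ CA
    C ↦ DC
    D ↦ B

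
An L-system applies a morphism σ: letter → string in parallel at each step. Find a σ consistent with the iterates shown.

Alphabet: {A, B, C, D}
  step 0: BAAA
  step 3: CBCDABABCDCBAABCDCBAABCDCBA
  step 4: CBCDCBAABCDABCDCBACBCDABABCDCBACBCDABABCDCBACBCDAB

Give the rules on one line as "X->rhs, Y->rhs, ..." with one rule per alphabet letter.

  step 3 ⇒ step 4: CBCDABABCDCBAABCDCBAABCDCBA ⇒ CB·CD·CB·A·AB·CD·AB·CD·CB·A·CB·CD·AB·AB·CD·CB·A·CB·CD·AB·AB·CD·CB·A·CB·CD·AB
    A ↦ AB
    B ↦ CD
    C ↦ CB
    D ↦ A

A->AB, B->CD, C->CB, D->A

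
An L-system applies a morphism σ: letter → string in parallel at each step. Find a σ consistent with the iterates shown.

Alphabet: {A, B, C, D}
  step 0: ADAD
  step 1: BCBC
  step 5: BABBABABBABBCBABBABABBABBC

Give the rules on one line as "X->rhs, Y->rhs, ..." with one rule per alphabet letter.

  step 0 ⇒ step 1: ADAD ⇒ B·C·B·C
    A ↦ B
    D ↦ C
    B ↦ BA  (constrained at step 1)
    C ↦ AD  (constrained at step 1)

A->B, B->BA, C->AD, D->C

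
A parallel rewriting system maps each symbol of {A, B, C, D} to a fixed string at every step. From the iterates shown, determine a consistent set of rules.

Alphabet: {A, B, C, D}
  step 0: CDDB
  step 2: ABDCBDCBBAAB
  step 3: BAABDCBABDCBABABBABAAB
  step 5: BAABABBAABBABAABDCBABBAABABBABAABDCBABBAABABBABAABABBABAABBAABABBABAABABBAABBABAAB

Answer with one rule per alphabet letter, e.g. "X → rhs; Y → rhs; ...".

  step 2 ⇒ step 3: ABDCBDCBBAAB ⇒ BA·AB·DC·B·AB·DC·B·AB·AB·BA·BA·AB
    A ↦ BA
    B ↦ AB
    C ↦ B
    D ↦ DC

A->BA, B->AB, C->B, D->DC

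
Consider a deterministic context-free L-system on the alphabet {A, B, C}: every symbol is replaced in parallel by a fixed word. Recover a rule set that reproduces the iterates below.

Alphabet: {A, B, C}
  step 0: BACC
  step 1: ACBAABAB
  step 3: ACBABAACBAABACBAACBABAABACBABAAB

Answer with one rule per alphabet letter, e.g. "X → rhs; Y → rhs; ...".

  step 0 ⇒ step 1: BACC ⇒ AC·BA·AB·AB
    A ↦ BA
    B ↦ AC
    C ↦ AB

A->BA, B->AC, C->AB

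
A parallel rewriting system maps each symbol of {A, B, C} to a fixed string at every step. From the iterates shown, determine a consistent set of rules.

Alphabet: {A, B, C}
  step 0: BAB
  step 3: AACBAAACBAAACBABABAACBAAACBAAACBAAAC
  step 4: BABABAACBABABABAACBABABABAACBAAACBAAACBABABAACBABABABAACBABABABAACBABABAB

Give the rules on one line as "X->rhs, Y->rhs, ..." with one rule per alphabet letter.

  step 3 ⇒ step 4: AACBAAACBAAACBABABAACBAAACBAAACBAAAC ⇒ BA·BA·B·AAC·BA·BA·BA·B·AAC·BA·BA·BA·B·AAC·BA·AAC·BA·AAC·BA·BA·B·AAC·BA·BA·BA·B·AAC·BA·BA·BA·B·AAC·BA·BA·BA·B
    A ↦ BA
    B ↦ AAC
    C ↦ B

A->BA, B->AAC, C->B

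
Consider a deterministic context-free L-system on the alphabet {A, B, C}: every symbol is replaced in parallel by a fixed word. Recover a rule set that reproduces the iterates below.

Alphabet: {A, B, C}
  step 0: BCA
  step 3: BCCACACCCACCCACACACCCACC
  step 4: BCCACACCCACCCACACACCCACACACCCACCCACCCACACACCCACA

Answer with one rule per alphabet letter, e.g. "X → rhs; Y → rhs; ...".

A->CC, B->BC, C->CA

  step 3 ⇒ step 4: BCCACACCCACCCACACACCCACC ⇒ BC·CA·CA·CC·CA·CC·CA·CA·CA·CC·CA·CA·CA·CC·CA·CC·CA·CC·CA·CA·CA·CC·CA·CA
    A ↦ CC
    B ↦ BC
    C ↦ CA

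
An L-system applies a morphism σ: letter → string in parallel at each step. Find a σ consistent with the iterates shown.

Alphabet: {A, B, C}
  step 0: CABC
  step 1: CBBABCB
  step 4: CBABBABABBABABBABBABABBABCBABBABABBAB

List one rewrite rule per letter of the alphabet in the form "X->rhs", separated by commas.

A->B, B->AB, C->CB

  step 0 ⇒ step 1: CABC ⇒ CB·B·AB·CB
    A ↦ B
    B ↦ AB
    C ↦ CB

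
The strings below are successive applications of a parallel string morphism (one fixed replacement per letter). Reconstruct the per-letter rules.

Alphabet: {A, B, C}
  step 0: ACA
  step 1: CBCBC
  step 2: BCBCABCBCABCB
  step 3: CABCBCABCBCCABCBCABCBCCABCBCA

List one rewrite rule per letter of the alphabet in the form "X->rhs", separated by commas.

  step 2 ⇒ step 3: BCBCABCBCABCB ⇒ CA·BCB·CA·BCB·C·CA·BCB·CA·BCB·C·CA·BCB·CA
    A ↦ C
    B ↦ CA
    C ↦ BCB

A->C, B->CA, C->BCB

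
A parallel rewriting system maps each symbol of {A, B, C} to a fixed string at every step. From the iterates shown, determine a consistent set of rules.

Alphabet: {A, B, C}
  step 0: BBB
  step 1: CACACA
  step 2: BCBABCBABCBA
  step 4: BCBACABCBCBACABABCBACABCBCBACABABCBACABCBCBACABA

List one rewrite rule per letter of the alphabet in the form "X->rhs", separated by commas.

A->BA, B->CA, C->BC

  step 1 ⇒ step 2: CACACA ⇒ BC·BA·BC·BA·BC·BA
    A ↦ BA
    C ↦ BC
  step 0 ⇒ step 1: BBB ⇒ CA·CA·CA
    B ↦ CA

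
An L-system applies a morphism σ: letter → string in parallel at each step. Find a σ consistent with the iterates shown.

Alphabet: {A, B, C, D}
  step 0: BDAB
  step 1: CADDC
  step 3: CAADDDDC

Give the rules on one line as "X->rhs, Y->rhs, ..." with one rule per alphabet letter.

A->DD, B->C, C->B, D->A

  step 0 ⇒ step 1: BDAB ⇒ C·A·DD·C
    A ↦ DD
    B ↦ C
    D ↦ A
    C ↦ B  (constrained at step 1)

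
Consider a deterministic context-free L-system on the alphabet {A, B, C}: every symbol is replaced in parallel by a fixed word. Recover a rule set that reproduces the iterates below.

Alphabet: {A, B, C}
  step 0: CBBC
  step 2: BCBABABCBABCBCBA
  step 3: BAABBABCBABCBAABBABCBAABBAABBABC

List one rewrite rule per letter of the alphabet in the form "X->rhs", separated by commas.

A->BC, B->BA, C->AB

  step 2 ⇒ step 3: BCBABABCBABCBCBA ⇒ BA·AB·BA·BC·BA·BC·BA·AB·BA·BC·BA·AB·BA·AB·BA·BC
    A ↦ BC
    B ↦ BA
    C ↦ AB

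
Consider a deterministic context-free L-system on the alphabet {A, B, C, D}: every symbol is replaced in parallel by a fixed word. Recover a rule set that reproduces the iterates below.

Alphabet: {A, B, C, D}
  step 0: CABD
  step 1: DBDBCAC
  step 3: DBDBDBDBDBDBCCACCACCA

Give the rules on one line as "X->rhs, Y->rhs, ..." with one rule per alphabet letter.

  step 0 ⇒ step 1: CABD ⇒ DB·DB·CA·C
    A ↦ DB
    B ↦ CA
    C ↦ DB
    D ↦ C

A->DB, B->CA, C->DB, D->C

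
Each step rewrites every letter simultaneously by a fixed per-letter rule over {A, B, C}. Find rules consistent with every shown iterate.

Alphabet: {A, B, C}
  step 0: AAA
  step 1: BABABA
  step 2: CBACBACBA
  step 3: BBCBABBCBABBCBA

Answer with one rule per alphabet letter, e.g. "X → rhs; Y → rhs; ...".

  step 2 ⇒ step 3: CBACBACBA ⇒ BB·C·BA·BB·C·BA·BB·C·BA
    A ↦ BA
    B ↦ C
    C ↦ BB

A->BA, B->C, C->BB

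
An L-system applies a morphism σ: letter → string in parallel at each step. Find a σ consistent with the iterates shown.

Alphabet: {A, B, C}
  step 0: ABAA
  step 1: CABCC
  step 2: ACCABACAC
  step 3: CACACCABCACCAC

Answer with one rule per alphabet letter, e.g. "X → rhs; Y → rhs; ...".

A->C, B->AB, C->AC

  step 2 ⇒ step 3: ACCABACAC ⇒ C·AC·AC·C·AB·C·AC·C·AC
    A ↦ C
    B ↦ AB
    C ↦ AC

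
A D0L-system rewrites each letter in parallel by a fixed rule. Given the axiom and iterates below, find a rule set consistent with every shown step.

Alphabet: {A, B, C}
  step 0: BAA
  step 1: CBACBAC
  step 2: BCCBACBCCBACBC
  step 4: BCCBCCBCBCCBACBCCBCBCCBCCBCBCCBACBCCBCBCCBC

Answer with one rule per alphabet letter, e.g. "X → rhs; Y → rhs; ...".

  step 1 ⇒ step 2: CBACBAC ⇒ BC·C·BAC·BC·C·BAC·BC
    A ↦ BAC
    B ↦ C
    C ↦ BC

A->BAC, B->C, C->BC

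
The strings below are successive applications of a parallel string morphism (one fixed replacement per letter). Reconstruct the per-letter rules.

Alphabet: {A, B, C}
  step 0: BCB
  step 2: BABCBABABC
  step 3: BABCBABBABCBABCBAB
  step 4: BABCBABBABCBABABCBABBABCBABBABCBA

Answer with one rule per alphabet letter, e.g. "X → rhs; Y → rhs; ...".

A->BC, B->BA, C->B

  step 3 ⇒ step 4: BABCBABBABCBABCBAB ⇒ BA·BC·BA·B·BA·BC·BA·BA·BC·BA·B·BA·BC·BA·B·BA·BC·BA
    A ↦ BC
    B ↦ BA
    C ↦ B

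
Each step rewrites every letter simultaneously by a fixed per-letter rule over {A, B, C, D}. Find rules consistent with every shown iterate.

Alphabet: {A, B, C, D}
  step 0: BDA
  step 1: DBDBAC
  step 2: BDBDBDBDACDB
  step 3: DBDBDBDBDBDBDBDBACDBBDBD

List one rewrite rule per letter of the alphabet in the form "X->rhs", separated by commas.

  step 2 ⇒ step 3: BDBDBDBDACDB ⇒ DBD·B·DBD·B·DBD·B·DBD·B·AC·DB·B·DBD
    A ↦ AC
    B ↦ DBD
    C ↦ DB
    D ↦ B

A->AC, B->DBD, C->DB, D->B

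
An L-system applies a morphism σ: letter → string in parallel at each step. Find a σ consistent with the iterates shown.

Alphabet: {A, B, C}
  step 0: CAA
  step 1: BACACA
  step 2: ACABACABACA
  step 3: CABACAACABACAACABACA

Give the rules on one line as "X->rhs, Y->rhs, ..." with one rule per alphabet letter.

A->CA, B->A, C->BA

  step 2 ⇒ step 3: ACABACABACA ⇒ CA·BA·CA·A·CA·BA·CA·A·CA·BA·CA
    A ↦ CA
    B ↦ A
    C ↦ BA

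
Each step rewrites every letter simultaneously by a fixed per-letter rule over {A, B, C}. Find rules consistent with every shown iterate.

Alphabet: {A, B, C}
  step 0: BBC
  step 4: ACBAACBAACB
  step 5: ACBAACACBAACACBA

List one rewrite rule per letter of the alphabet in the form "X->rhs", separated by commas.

  step 4 ⇒ step 5: ACBAACBAACB ⇒ AC·B·A·AC·AC·B·A·AC·AC·B·A
    A ↦ AC
    B ↦ A
    C ↦ B

A->AC, B->A, C->B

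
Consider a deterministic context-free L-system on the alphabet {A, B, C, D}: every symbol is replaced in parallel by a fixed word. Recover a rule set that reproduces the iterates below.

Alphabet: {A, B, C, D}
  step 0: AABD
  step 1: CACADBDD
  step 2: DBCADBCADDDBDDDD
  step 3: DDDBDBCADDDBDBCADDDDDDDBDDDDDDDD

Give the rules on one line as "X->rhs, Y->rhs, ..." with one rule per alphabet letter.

A->CA, B->DB, C->DB, D->DD

  step 2 ⇒ step 3: DBCADBCADDDBDDDD ⇒ DD·DB·DB·CA·DD·DB·DB·CA·DD·DD·DD·DB·DD·DD·DD·DD
    A ↦ CA
    B ↦ DB
    C ↦ DB
    D ↦ DD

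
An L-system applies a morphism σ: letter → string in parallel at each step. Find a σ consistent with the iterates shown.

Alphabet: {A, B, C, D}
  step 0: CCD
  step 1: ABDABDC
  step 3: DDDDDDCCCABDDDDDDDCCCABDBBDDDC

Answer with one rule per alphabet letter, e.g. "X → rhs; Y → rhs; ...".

  step 0 ⇒ step 1: CCD ⇒ ABD·ABD·C
    C ↦ ABD
    D ↦ C
    A ↦ BB  (constrained at step 1)
    B ↦ DDD  (constrained at step 1)

A->BB, B->DDD, C->ABD, D->C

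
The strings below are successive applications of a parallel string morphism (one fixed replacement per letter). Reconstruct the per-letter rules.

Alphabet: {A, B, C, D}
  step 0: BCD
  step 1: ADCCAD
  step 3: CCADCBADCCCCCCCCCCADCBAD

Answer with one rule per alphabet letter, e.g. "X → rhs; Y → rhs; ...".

  step 0 ⇒ step 1: BCD ⇒ AD·CC·AD
    B ↦ AD
    C ↦ CC
    D ↦ AD
    A ↦ CB  (constrained at step 1)

A->CB, B->AD, C->CC, D->AD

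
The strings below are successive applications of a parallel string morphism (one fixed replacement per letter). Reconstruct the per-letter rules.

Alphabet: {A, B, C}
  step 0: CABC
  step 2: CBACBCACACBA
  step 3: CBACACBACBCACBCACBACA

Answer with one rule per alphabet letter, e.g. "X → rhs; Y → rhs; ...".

A->CA, B->A, C->CB

  step 2 ⇒ step 3: CBACBCACACBA ⇒ CB·A·CA·CB·A·CB·CA·CB·CA·CB·A·CA
    A ↦ CA
    B ↦ A
    C ↦ CB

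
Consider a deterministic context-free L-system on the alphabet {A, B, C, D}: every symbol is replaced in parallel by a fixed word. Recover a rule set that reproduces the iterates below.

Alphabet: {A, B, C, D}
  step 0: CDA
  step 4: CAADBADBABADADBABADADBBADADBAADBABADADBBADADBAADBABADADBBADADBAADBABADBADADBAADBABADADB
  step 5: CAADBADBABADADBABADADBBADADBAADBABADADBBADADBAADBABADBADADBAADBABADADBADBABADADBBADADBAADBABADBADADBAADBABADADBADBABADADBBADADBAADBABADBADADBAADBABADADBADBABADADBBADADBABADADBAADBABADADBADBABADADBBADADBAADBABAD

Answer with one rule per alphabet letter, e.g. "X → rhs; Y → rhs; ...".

  step 4 ⇒ step 5: CAADBADBABADADBABADADBBADADBAADBABADADBBADADBAADBABADADBBADADBAADBABADBADADBAADBABADADB ⇒ CA·ADB·ADB·A·BAD·ADB·A·BAD·ADB·BAD·ADB·A·ADB·A·BAD·ADB·BAD·ADB·A·ADB·A·BAD·BAD·ADB·A·ADB·A·BAD·ADB·ADB·A·BAD·ADB·BAD·ADB·A·ADB·A·BAD·BAD·ADB·A·ADB·A·BAD·ADB·ADB·A·BAD·ADB·BAD·ADB·A·ADB·A·BAD·BAD·ADB·A·ADB·A·BAD·ADB·ADB·A·BAD·ADB·BAD·ADB·A·BAD·ADB·A·ADB·A·BAD·ADB·ADB·A·BAD·ADB·BAD·ADB·A·ADB·A·BAD
    A ↦ ADB
    B ↦ BAD
    C ↦ CA
    D ↦ A

A->ADB, B->BAD, C->CA, D->A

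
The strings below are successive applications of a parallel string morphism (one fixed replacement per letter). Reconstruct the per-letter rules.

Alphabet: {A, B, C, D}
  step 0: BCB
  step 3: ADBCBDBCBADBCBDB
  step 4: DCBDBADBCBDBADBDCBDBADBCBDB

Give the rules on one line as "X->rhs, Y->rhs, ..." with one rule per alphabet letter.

A->D, B->DB, C->A, D->CB

  step 3 ⇒ step 4: ADBCBDBCBADBCBDB ⇒ D·CB·DB·A·DB·CB·DB·A·DB·D·CB·DB·A·DB·CB·DB
    A ↦ D
    B ↦ DB
    C ↦ A
    D ↦ CB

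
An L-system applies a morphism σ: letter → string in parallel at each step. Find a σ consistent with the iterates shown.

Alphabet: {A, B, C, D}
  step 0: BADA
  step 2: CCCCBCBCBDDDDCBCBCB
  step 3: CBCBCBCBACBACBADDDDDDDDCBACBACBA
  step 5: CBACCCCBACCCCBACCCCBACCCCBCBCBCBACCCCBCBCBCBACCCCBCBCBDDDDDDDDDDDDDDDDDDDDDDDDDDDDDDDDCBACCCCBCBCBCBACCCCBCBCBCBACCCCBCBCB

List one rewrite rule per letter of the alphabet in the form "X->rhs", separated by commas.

  step 2 ⇒ step 3: CCCCBCBCBDDDDCBCBCB ⇒ CB·CB·CB·CB·A·CB·A·CB·A·DD·DD·DD·DD·CB·A·CB·A·CB·A
    B ↦ A
    C ↦ CB
    D ↦ DD
    A ↦ CCC  (constrained at step 0)

A->CCC, B->A, C->CB, D->DD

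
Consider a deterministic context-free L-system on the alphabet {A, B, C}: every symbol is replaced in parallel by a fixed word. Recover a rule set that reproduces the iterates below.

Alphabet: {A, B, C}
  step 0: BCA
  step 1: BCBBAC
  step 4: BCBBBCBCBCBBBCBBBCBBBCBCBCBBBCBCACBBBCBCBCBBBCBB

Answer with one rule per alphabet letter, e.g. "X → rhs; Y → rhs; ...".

  step 0 ⇒ step 1: BCA ⇒ BC·BB·AC
    A ↦ AC
    B ↦ BC
    C ↦ BB

A->AC, B->BC, C->BB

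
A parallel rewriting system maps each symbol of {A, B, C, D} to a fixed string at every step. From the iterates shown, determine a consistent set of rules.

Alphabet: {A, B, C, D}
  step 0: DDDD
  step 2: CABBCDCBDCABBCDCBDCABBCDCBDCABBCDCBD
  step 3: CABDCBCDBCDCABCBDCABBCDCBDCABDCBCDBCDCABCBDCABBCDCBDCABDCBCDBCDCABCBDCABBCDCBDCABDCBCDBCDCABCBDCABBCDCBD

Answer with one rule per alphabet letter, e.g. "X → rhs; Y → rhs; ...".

A->DC, B->BCD, C->CAB, D->CBD

  step 2 ⇒ step 3: CABBCDCBDCABBCDCBDCABBCDCBDCABBCDCBD ⇒ CAB·DC·BCD·BCD·CAB·CBD·CAB·BCD·CBD·CAB·DC·BCD·BCD·CAB·CBD·CAB·BCD·CBD·CAB·DC·BCD·BCD·CAB·CBD·CAB·BCD·CBD·CAB·DC·BCD·BCD·CAB·CBD·CAB·BCD·CBD
    A ↦ DC
    B ↦ BCD
    C ↦ CAB
    D ↦ CBD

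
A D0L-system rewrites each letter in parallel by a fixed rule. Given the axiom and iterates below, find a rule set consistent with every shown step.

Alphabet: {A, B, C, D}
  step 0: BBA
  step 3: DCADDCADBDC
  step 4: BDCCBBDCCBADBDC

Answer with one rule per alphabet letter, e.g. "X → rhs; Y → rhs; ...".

  step 3 ⇒ step 4: DCADDCADBDC ⇒ B·DC·C·B·B·DC·C·B·AD·B·DC
    A ↦ C
    B ↦ AD
    C ↦ DC
    D ↦ B

A->C, B->AD, C->DC, D->B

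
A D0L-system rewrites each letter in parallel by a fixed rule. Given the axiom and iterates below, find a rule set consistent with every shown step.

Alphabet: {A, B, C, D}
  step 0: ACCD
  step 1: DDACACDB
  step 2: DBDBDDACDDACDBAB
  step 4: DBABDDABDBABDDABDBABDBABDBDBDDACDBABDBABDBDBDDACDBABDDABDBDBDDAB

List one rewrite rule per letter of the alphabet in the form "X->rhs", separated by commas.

A->DD, B->AB, C->AC, D->DB

  step 1 ⇒ step 2: DDACACDB ⇒ DB·DB·DD·AC·DD·AC·DB·AB
    A ↦ DD
    B ↦ AB
    C ↦ AC
    D ↦ DB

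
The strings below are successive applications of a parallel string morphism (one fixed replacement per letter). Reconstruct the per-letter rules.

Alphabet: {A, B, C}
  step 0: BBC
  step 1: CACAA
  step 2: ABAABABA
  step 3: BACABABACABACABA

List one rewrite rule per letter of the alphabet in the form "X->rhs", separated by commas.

  step 2 ⇒ step 3: ABAABABA ⇒ BA·CA·BA·BA·CA·BA·CA·BA
    A ↦ BA
    B ↦ CA
  step 0 ⇒ step 1: BBC ⇒ CA·CA·A
    C ↦ A

A->BA, B->CA, C->A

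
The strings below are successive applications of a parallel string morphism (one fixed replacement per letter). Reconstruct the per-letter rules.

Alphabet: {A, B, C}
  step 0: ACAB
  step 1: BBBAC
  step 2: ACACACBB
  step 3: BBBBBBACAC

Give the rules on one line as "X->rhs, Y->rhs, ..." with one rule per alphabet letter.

A->B, B->AC, C->B

  step 2 ⇒ step 3: ACACACBB ⇒ B·B·B·B·B·B·AC·AC
    A ↦ B
    B ↦ AC
    C ↦ B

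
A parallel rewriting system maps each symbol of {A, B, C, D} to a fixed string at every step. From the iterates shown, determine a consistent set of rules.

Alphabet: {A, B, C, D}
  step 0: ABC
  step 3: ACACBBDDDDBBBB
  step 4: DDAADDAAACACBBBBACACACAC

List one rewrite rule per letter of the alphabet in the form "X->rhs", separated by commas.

  step 3 ⇒ step 4: ACACBBDDDDBBBB ⇒ DD·AA·DD·AA·AC·AC·B·B·B·B·AC·AC·AC·AC
    A ↦ DD
    B ↦ AC
    C ↦ AA
    D ↦ B

A->DD, B->AC, C->AA, D->B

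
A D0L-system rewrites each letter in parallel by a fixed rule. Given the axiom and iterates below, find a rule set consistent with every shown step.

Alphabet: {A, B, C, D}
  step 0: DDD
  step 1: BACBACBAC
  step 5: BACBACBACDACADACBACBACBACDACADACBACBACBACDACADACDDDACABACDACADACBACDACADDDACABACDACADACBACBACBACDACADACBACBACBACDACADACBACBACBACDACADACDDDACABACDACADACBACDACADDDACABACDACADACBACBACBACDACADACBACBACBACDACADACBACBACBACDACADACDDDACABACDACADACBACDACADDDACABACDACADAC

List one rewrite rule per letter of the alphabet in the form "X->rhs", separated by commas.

A->DAC, B->DD, C->A, D->BAC

  step 0 ⇒ step 1: DDD ⇒ BAC·BAC·BAC
    D ↦ BAC
    A ↦ DAC  (constrained at step 1)
    B ↦ DD  (constrained at step 1)
    C ↦ A  (constrained at step 1)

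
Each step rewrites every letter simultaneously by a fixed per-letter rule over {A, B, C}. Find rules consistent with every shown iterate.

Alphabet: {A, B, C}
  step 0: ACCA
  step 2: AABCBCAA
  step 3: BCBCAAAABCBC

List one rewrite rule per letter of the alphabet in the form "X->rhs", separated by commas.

A->BC, B->A, C->A

  step 2 ⇒ step 3: AABCBCAA ⇒ BC·BC·A·A·A·A·BC·BC
    A ↦ BC
    B ↦ A
    C ↦ A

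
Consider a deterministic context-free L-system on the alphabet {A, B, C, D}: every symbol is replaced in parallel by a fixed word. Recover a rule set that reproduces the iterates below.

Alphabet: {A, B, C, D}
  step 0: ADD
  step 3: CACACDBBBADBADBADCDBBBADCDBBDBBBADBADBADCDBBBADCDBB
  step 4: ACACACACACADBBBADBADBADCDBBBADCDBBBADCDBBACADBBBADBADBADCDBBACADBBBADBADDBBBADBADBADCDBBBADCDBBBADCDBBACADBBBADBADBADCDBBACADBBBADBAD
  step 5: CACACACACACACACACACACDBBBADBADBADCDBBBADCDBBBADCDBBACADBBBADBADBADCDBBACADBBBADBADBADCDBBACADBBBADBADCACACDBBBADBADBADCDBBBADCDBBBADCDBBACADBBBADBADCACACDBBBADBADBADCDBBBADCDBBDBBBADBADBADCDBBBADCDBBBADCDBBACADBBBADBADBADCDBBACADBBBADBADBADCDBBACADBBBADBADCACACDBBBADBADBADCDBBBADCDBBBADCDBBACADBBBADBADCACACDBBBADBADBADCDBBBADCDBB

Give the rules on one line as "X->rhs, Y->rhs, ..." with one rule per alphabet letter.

A->C, B->BAD, C->ACA, D->DBB

  step 4 ⇒ step 5: ACACACACACADBBBADBADBADCDBBBADCDBBBADCDBBACADBBBADBADBADCDBBACADBBBADBADDBBBADBADBADCDBBBADCDBBBADCDBBACADBBBADBADBADCDBBACADBBBADBAD ⇒ C·ACA·C·ACA·C·ACA·C·ACA·C·ACA·C·DBB·BAD·BAD·BAD·C·DBB·BAD·C·DBB·BAD·C·DBB·ACA·DBB·BAD·BAD·BAD·C·DBB·ACA·DBB·BAD·BAD·BAD·C·DBB·ACA·DBB·BAD·BAD·C·ACA·C·DBB·BAD·BAD·BAD·C·DBB·BAD·C·DBB·BAD·C·DBB·ACA·DBB·BAD·BAD·C·ACA·C·DBB·BAD·BAD·BAD·C·DBB·BAD·C·DBB·DBB·BAD·BAD·BAD·C·DBB·BAD·C·DBB·BAD·C·DBB·ACA·DBB·BAD·BAD·BAD·C·DBB·ACA·DBB·BAD·BAD·BAD·C·DBB·ACA·DBB·BAD·BAD·C·ACA·C·DBB·BAD·BAD·BAD·C·DBB·BAD·C·DBB·BAD·C·DBB·ACA·DBB·BAD·BAD·C·ACA·C·DBB·BAD·BAD·BAD·C·DBB·BAD·C·DBB
    A ↦ C
    B ↦ BAD
    C ↦ ACA
    D ↦ DBB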